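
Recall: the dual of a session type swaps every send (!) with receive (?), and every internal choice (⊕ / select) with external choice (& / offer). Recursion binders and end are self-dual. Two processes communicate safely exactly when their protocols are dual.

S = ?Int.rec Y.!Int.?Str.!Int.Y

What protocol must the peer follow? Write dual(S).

!Int.rec Y.?Int.!Str.?Int.Y

?Int ↦ !Int
  rec Y ↦ rec Y  (binder kept)
    !Int ↦ ?Int
      ?Str ↦ !Str
        !Int ↦ ?Int
          Y ↦ Y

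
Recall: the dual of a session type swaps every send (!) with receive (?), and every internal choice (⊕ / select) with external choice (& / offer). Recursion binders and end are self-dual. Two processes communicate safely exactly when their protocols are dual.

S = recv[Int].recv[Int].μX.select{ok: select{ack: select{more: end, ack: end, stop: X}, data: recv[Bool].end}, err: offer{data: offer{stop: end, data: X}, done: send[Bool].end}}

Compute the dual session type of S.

send[Int].send[Int].μX.offer{ok: offer{ack: offer{more: end, ack: end, stop: X}, data: send[Bool].end}, err: select{data: select{stop: end, data: X}, done: recv[Bool].end}}

recv[Int] → send[Int]
  recv[Int] → send[Int]
    μX → μX  (rec unchanged)
      select{ok,err} → offer{ok,err}  (⊕→&)
        [ok]
          select{ack,data} → offer{ack,data}  (⊕→&)
            [ack]
              select{more,ack,stop} → offer{more,ack,stop}  (⊕→&)
                [more]
                  end ↦ end
                [ack]
                  end ↦ end
                [stop]
                  X ↦ X
            [data]
              recv[Bool] → send[Bool]
                end ↦ end
        [err]
          offer{data,done} → select{data,done}  (&→⊕)
            [data]
              offer{stop,data} → select{stop,data}  (&→⊕)
                [stop]
                  end ↦ end
                [data]
                  X ↦ X
            [done]
              send[Bool] → recv[Bool]
                end ↦ end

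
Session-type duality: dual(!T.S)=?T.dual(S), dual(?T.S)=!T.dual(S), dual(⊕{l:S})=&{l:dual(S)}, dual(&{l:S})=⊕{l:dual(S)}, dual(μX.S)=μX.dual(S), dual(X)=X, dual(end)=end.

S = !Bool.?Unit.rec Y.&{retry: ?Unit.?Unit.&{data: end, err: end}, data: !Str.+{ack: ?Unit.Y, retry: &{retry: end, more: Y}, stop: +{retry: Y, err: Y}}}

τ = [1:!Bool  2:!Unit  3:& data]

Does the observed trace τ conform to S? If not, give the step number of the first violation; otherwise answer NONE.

step 1: !Bool  ✓  now at ?Unit.rec Y.…
step 2: got !Unit, protocol expects ?Unit  ✗

2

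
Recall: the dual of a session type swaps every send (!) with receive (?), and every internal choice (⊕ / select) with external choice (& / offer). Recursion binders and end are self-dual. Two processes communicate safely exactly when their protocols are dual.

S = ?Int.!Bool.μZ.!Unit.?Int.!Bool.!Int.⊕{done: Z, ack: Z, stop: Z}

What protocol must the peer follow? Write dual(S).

?Int = !Int
  !Bool = ?Bool
    μZ = μZ  (μ self-dual)
      !Unit = ?Unit
        ?Int = !Int
          !Bool = ?Bool
            !Int = ?Int
              ⊕{done,ack,stop} = &{done,ack,stop}  (internal→external)
                case done:
                  Z ↦ Z
                case ack:
                  Z ↦ Z
                case stop:
                  Z ↦ Z

!Int.?Bool.μZ.?Unit.!Int.?Bool.?Int.&{done: Z, ack: Z, stop: Z}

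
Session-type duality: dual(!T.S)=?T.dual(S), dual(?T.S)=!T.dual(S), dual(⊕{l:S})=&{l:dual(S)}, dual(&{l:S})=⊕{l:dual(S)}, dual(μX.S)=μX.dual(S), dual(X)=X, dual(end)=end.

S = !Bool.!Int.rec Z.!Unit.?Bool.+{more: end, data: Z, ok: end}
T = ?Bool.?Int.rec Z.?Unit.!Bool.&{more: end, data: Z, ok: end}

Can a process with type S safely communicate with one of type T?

!Bool ‖ ?Bool  ok
  !Int ‖ ?Int  ok
    rec Z ‖ rec Z  ok (rec unchanged)
      !Unit ‖ ?Unit  ok
        ?Bool ‖ !Bool  ok
          +{more,data,ok} ‖ &{more,data,ok}  ok same labels
            [more]
              end ‖ end  ok
            [data]
              Z ‖ Z  ok
            [ok]
              end ‖ end  ok

YES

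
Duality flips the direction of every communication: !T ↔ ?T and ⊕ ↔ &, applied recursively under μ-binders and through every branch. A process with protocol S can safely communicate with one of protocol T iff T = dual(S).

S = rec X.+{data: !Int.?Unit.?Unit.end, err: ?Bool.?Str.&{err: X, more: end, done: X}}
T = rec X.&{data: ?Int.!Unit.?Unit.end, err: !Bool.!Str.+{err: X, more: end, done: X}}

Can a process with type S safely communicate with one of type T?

NO

rec X | rec X  ✓ (binder kept)
  +{data,err} | &{data,err}  ✓ same labels
    case data:
      !Int | ?Int  ✓
        ?Unit | !Unit  ✓
          ?Unit | ?Unit  ✗ same direction on both sides — not dual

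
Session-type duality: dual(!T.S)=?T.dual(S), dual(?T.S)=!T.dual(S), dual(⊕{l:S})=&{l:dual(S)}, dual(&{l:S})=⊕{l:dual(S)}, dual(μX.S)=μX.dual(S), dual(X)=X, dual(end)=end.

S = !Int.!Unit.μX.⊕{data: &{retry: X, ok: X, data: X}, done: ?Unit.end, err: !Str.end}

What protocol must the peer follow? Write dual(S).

!Int ↦ ?Int
  !Unit ↦ ?Unit
    μX ↦ μX  (rec unchanged)
      ⊕{data,done,err} ↦ &{data,done,err}  (internal→external)
        • data:
          &{retry,ok,data} ↦ ⊕{retry,ok,data}  (&→⊕)
            • retry:
              X ↦ X
            • ok:
              X ↦ X
            • data:
              X ↦ X
        • done:
          ?Unit ↦ !Unit
            end ↦ end
        • err:
          !Str ↦ ?Str
            end ↦ end

?Int.?Unit.μX.&{data: ⊕{retry: X, ok: X, data: X}, done: !Unit.end, err: ?Str.end}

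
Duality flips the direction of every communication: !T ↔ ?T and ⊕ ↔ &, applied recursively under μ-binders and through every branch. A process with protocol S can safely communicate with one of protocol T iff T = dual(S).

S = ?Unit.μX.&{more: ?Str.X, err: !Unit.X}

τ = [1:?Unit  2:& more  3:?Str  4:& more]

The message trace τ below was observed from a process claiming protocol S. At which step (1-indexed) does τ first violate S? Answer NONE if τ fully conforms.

[1] ?Unit  ✓  now at μX.…
[2] & more  ✓  now at ?Str.μX.…
[3] ?Str  ✓  now at μX.…
[4] & more  ✓  now at ?Str.μX.…
all 4 steps conform

NONE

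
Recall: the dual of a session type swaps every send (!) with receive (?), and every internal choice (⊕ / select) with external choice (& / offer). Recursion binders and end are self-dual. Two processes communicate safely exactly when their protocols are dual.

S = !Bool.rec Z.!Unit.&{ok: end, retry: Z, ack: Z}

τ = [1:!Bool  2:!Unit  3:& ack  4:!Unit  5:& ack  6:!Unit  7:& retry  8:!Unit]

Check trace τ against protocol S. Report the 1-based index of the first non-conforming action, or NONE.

step 1: !Bool  ok  residual = rec Z.…
step 2: !Unit  ok  residual = &{ok: end, retry: rec Z.…, ack: rec Z.…}
step 3: & ack  ok  residual = rec Z.…
step 4: !Unit  ok  residual = &{ok: end, retry: rec Z.…, ack: rec Z.…}
step 5: & ack  ok  residual = rec Z.…
step 6: !Unit  ok  residual = &{ok: end, retry: rec Z.…, ack: rec Z.…}
step 7: & retry  ok  residual = rec Z.…
step 8: !Unit  ok  residual = &{ok: end, retry: rec Z.…, ack: rec Z.…}
trace exhausted — no violation

NONE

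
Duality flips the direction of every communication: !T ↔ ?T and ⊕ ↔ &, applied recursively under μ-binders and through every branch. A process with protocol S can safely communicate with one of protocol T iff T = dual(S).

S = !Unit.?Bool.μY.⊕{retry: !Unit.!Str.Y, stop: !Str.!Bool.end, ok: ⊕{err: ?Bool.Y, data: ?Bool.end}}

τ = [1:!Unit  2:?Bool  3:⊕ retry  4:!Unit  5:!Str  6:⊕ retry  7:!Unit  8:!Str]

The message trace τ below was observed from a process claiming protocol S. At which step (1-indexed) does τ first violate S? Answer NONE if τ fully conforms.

NONE

@1 !Unit  match  state: ?Bool.μY.…
@2 ?Bool  match  state: μY.…
@3 ⊕ retry  match  state: !Unit.!Str.μY.…
@4 !Unit  match  state: !Str.μY.…
@5 !Str  match  state: μY.…
@6 ⊕ retry  match  state: !Unit.!Str.μY.…
@7 !Unit  match  state: !Str.μY.…
@8 !Str  match  state: μY.…
all 8 steps conform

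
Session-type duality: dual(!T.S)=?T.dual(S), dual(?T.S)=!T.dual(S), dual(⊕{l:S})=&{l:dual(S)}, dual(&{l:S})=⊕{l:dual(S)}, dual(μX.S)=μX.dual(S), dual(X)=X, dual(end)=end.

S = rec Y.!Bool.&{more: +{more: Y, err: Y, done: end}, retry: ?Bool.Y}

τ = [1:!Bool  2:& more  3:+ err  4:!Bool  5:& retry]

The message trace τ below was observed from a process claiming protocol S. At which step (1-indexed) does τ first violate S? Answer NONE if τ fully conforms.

@1 !Bool  ✓  state: &{more: +{more: rec Y.…, err: rec Y.…, done: end}, retry: ?Bool.rec Y.…}
@2 & more  ✓  state: +{more: rec Y.…, err: rec Y.…, done: end}
@3 + err  ✓  state: rec Y.…
@4 !Bool  ✓  state: &{more: +{more: rec Y.…, err: rec Y.…, done: end}, retry: ?Bool.rec Y.…}
@5 & retry  ✓  state: ?Bool.rec Y.…
all 5 steps conform

NONE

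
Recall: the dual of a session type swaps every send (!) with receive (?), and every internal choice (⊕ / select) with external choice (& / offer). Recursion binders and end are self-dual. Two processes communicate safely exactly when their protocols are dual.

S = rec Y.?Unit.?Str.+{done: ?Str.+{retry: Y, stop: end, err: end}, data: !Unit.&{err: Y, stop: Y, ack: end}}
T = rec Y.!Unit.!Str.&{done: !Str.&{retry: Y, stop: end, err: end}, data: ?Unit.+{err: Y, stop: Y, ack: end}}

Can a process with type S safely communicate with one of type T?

rec Y ‖ rec Y  ok (μ self-dual)
  ?Unit ‖ !Unit  ok
    ?Str ‖ !Str  ok
      +{done,data} ‖ &{done,data}  ok same labels
        [done]
          ?Str ‖ !Str  ok
            +{retry,stop,err} ‖ &{retry,stop,err}  ok same labels
              [retry]
                Y ‖ Y  ok
              [stop]
                end ‖ end  ok
              [err]
                end ‖ end  ok
        [data]
          !Unit ‖ ?Unit  ok
            &{err,stop,ack} ‖ +{err,stop,ack}  ok same labels
              [err]
                Y ‖ Y  ok
              [stop]
                Y ‖ Y  ok
              [ack]
                end ‖ end  ok

YES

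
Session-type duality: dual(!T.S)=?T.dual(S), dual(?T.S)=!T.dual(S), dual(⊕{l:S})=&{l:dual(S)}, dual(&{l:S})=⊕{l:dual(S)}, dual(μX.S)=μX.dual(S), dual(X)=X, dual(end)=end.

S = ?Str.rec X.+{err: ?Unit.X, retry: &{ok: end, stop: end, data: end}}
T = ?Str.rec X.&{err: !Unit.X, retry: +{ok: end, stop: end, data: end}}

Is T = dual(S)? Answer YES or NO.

?Str ‖ ?Str  ✗ same direction on both sides — not dual

NO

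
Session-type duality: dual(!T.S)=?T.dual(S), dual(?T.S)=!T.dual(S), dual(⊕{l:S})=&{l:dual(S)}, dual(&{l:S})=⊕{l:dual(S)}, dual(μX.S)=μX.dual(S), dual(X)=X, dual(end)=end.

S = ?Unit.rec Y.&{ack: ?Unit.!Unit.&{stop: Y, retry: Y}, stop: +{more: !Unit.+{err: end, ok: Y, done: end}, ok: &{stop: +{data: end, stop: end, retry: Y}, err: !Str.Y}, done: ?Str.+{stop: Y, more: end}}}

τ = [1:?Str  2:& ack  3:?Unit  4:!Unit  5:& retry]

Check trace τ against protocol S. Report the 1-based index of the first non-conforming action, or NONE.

1

[1] got ?Str, protocol expects ?Unit  ✗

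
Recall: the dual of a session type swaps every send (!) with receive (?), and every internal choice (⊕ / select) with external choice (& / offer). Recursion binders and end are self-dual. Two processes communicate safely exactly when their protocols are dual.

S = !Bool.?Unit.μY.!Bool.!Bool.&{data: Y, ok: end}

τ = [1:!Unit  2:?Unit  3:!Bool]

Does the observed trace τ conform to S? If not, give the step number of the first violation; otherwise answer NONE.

1

@1 got !Unit, protocol expects !Bool  ✗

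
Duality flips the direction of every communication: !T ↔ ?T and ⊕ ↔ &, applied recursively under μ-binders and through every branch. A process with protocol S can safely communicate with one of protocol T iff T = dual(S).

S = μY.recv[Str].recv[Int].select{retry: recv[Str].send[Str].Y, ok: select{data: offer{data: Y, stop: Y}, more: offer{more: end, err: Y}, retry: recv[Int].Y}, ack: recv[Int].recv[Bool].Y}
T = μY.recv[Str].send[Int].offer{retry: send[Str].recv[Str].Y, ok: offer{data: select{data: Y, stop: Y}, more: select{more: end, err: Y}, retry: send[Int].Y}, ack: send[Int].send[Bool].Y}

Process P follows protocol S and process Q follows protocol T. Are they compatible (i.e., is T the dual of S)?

NO

μY vs μY  ✓ (binder kept)
  recv[Str] vs recv[Str]  ✗ same direction on both sides — not dual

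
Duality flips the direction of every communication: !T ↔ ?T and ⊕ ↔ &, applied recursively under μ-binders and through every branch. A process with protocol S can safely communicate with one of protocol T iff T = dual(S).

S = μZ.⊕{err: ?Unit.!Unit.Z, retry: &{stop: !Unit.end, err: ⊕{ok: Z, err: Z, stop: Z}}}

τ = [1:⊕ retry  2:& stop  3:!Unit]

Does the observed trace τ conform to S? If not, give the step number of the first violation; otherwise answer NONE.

NONE

[1] ⊕ retry  ok  residual = &{stop: !Unit.end, err: ⊕{ok: μZ.…, err: μZ.…, stop: μZ.…}}
[2] & stop  ok  residual = !Unit.end
[3] !Unit  ok  residual = end
all 3 steps conform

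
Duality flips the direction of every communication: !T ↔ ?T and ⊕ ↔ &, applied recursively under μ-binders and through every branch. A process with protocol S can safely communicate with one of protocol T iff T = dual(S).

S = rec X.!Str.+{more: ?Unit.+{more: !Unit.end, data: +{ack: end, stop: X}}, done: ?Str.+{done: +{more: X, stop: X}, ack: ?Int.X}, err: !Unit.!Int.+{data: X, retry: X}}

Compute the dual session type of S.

rec X → rec X  (binder kept)
  !Str → ?Str
    +{more,done,err} → &{more,done,err}  (internal→external)
      • more:
        ?Unit → !Unit
          +{more,data} → &{more,data}  (internal→external)
            • more:
              !Unit → ?Unit
                dual(end) = end
            • data:
              +{ack,stop} → &{ack,stop}  (internal→external)
                • ack:
                  dual(end) = end
                • stop:
                  dual(X) = X
      • done:
        ?Str → !Str
          +{done,ack} → &{done,ack}  (internal→external)
            • done:
              +{more,stop} → &{more,stop}  (internal→external)
                • more:
                  dual(X) = X
                • stop:
                  dual(X) = X
            • ack:
              ?Int → !Int
                dual(X) = X
      • err:
        !Unit → ?Unit
          !Int → ?Int
            +{data,retry} → &{data,retry}  (internal→external)
              • data:
                dual(X) = X
              • retry:
                dual(X) = X

rec X.?Str.&{more: !Unit.&{more: ?Unit.end, data: &{ack: end, stop: X}}, done: !Str.&{done: &{more: X, stop: X}, ack: !Int.X}, err: ?Unit.?Int.&{data: X, retry: X}}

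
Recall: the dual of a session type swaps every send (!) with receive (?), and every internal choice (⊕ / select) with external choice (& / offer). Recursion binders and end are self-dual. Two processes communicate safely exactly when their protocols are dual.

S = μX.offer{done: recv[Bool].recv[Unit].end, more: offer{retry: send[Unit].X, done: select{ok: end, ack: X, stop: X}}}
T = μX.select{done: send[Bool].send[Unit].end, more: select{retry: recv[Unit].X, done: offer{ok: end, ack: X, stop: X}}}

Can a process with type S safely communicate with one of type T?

YES

μX ‖ μX  match (binder kept)
  offer{done,more} ‖ select{done,more}  match labels match
    [done]
      recv[Bool] ‖ send[Bool]  match
        recv[Unit] ‖ send[Unit]  match
          end ‖ end  match
    [more]
      offer{retry,done} ‖ select{retry,done}  match labels match
        [retry]
          send[Unit] ‖ recv[Unit]  match
            X ‖ X  match
        [done]
          select{ok,ack,stop} ‖ offer{ok,ack,stop}  match labels match
            [ok]
              end ‖ end  match
            [ack]
              X ‖ X  match
            [stop]
              X ‖ X  match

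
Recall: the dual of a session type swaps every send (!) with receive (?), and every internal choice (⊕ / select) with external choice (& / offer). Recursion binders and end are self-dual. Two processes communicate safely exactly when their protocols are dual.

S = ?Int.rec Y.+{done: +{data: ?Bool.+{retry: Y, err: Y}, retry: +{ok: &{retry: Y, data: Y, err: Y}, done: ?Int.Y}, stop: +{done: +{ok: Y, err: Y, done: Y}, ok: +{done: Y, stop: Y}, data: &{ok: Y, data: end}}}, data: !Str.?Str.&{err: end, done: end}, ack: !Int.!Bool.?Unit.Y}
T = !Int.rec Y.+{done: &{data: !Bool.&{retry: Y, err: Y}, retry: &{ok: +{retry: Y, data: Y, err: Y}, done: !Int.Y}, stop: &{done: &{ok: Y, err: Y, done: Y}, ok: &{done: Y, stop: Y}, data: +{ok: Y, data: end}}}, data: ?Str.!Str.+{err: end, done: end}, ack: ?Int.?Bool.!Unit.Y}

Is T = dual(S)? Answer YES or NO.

NO

?Int vs !Int  ✓
  rec Y vs rec Y  ✓ (rec unchanged)
    +{done,data,ack} vs +{done,data,ack}  ✗ choice polarity not flipped — not dual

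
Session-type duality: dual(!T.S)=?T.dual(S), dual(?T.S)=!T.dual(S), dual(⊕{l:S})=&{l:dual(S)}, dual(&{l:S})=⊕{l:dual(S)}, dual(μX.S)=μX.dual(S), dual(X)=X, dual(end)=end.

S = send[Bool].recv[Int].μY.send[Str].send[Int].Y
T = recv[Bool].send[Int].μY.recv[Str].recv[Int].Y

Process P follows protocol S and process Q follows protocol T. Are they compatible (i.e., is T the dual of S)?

YES

send[Bool] vs recv[Bool]  match
  recv[Int] vs send[Int]  match
    μY vs μY  match (binder kept)
      send[Str] vs recv[Str]  match
        send[Int] vs recv[Int]  match
          Y vs Y  match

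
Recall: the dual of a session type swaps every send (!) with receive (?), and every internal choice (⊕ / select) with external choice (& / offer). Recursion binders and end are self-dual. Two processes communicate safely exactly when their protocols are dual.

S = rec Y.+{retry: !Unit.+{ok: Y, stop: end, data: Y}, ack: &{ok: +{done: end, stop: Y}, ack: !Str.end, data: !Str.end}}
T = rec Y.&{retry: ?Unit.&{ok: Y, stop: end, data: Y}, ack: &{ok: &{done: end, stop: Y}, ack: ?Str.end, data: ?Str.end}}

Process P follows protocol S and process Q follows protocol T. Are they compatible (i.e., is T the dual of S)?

rec Y | rec Y  ok (rec unchanged)
  +{retry,ack} | &{retry,ack}  ok labels match
    [retry]
      !Unit | ?Unit  ok
        +{ok,stop,data} | &{ok,stop,data}  ok labels match
          [ok]
            Y | Y  ok
          [stop]
            end | end  ok
          [data]
            Y | Y  ok
    [ack]
      &{ok,ack,data} | &{ok,ack,data}  ✗ choice polarity not flipped — not dual

NO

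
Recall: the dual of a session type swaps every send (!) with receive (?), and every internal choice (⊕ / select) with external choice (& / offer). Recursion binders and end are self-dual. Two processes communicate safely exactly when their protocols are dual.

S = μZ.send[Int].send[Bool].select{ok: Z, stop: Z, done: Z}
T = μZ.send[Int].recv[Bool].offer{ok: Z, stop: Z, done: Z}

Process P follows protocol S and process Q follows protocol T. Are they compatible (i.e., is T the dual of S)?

NO

μZ | μZ  ✓ (rec unchanged)
  send[Int] | send[Int]  ✗ same direction on both sides — not dual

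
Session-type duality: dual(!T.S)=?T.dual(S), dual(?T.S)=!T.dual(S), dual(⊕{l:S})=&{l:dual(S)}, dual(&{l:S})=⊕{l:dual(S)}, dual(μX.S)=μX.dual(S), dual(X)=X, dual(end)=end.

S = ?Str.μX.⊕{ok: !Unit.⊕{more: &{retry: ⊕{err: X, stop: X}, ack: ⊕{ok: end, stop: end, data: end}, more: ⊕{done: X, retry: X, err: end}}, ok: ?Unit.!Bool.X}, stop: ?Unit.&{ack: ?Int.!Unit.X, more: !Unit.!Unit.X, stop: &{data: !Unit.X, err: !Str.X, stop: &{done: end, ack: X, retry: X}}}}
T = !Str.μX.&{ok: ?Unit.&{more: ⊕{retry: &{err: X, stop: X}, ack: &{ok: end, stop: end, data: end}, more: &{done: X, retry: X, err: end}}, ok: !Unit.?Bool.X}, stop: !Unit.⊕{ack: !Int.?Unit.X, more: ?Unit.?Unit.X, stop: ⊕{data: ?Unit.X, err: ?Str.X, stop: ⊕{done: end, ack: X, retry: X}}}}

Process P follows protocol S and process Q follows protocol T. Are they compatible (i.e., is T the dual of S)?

?Str vs !Str  ok
  μX vs μX  ok (μ self-dual)
    ⊕{ok,stop} vs &{ok,stop}  ok labels match
      [ok]
        !Unit vs ?Unit  ok
          ⊕{more,ok} vs &{more,ok}  ok labels match
            [more]
              &{retry,ack,more} vs ⊕{retry,ack,more}  ok labels match
                [retry]
                  ⊕{err,stop} vs &{err,stop}  ok labels match
                    [err]
                      X vs X  ok
                    [stop]
                      X vs X  ok
                [ack]
                  ⊕{ok,stop,data} vs &{ok,stop,data}  ok labels match
                    [ok]
                      end vs end  ok
                    [stop]
                      end vs end  ok
                    [data]
                      end vs end  ok
                [more]
                  ⊕{done,retry,err} vs &{done,retry,err}  ok labels match
                    [done]
                      X vs X  ok
                    [retry]
                      X vs X  ok
                    [err]
                      end vs end  ok
            [ok]
              ?Unit vs !Unit  ok
                !Bool vs ?Bool  ok
                  X vs X  ok
      [stop]
        ?Unit vs !Unit  ok
          &{ack,more,stop} vs ⊕{ack,more,stop}  ok labels match
            [ack]
              ?Int vs !Int  ok
                !Unit vs ?Unit  ok
                  X vs X  ok
            [more]
              !Unit vs ?Unit  ok
                !Unit vs ?Unit  ok
                  X vs X  ok
            [stop]
              &{data,err,stop} vs ⊕{data,err,stop}  ok labels match
                [data]
                  !Unit vs ?Unit  ok
                    X vs X  ok
                [err]
                  !Str vs ?Str  ok
                    X vs X  ok
                [stop]
                  &{done,ack,retry} vs ⊕{done,ack,retry}  ok labels match
                    [done]
                      end vs end  ok
                    [ack]
                      X vs X  ok
                    [retry]
                      X vs X  ok

YES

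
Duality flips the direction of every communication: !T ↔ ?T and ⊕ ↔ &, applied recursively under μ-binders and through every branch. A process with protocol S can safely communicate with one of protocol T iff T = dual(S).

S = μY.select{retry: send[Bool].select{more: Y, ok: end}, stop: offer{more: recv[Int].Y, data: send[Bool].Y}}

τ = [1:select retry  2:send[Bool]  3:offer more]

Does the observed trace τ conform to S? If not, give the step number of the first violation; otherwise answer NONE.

@1 select retry  ok  state: send[Bool].select{more: μY.…, ok: end}
@2 send[Bool]  ok  state: select{more: μY.…, ok: end}
@3 got offer more, protocol expects select more or select ok  ✗

3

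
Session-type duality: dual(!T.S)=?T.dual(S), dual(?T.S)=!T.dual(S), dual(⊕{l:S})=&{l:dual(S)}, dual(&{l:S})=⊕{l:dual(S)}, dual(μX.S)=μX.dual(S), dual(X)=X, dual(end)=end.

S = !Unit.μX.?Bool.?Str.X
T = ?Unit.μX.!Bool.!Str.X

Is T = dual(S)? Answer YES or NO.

YES

!Unit ‖ ?Unit  match
  μX ‖ μX  match (μ self-dual)
    ?Bool ‖ !Bool  match
      ?Str ‖ !Str  match
        X ‖ X  match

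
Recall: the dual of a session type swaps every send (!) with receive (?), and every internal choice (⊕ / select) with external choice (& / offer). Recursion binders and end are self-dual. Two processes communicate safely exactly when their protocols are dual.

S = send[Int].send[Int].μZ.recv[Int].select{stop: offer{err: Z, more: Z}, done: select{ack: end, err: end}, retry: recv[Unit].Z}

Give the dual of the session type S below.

recv[Int].recv[Int].μZ.send[Int].offer{stop: select{err: Z, more: Z}, done: offer{ack: end, err: end}, retry: send[Unit].Z}

send[Int] → recv[Int]
  send[Int] → recv[Int]
    μZ → μZ  (binder kept)
      recv[Int] → send[Int]
        select{stop,done,retry} → offer{stop,done,retry}  (select→offer)
          case stop:
            offer{err,more} → select{err,more}  (&→⊕)
              case err:
                Z ↦ Z
              case more:
                Z ↦ Z
          case done:
            select{ack,err} → offer{ack,err}  (select→offer)
              case ack:
                end ↦ end
              case err:
                end ↦ end
          case retry:
            recv[Unit] → send[Unit]
              Z ↦ Z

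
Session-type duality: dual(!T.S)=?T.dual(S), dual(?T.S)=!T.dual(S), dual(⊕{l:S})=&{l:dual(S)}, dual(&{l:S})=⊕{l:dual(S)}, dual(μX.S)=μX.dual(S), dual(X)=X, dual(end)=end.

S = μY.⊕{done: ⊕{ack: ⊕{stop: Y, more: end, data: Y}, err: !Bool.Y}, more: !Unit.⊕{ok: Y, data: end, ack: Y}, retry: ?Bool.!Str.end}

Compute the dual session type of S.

μY.&{done: &{ack: &{stop: Y, more: end, data: Y}, err: ?Bool.Y}, more: ?Unit.&{ok: Y, data: end, ack: Y}, retry: !Bool.?Str.end}

μY → μY  (μ self-dual)
  ⊕{done,more,retry} → &{done,more,retry}  (select→offer)
    [done]
      ⊕{ack,err} → &{ack,err}  (select→offer)
        [ack]
          ⊕{stop,more,data} → &{stop,more,data}  (select→offer)
            [stop]
              Y ↦ Y
            [more]
              end ↦ end
            [data]
              Y ↦ Y
        [err]
          !Bool → ?Bool
            Y ↦ Y
    [more]
      !Unit → ?Unit
        ⊕{ok,data,ack} → &{ok,data,ack}  (select→offer)
          [ok]
            Y ↦ Y
          [data]
            end ↦ end
          [ack]
            Y ↦ Y
    [retry]
      ?Bool → !Bool
        !Str → ?Str
          end ↦ end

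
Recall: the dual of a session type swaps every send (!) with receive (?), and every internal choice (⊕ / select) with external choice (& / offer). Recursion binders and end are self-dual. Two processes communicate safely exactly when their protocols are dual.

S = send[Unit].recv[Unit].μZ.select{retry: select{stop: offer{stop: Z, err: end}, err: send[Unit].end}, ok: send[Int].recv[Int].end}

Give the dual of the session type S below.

send[Unit] = recv[Unit]
  recv[Unit] = send[Unit]
    μZ = μZ  (μ self-dual)
      select{retry,ok} = offer{retry,ok}  (internal→external)
        • retry:
          select{stop,err} = offer{stop,err}  (internal→external)
            • stop:
              offer{stop,err} = select{stop,err}  (offer→select)
                • stop:
                  Z self-dual
                • err:
                  end self-dual
            • err:
              send[Unit] = recv[Unit]
                end self-dual
        • ok:
          send[Int] = recv[Int]
            recv[Int] = send[Int]
              end self-dual

recv[Unit].send[Unit].μZ.offer{retry: offer{stop: select{stop: Z, err: end}, err: recv[Unit].end}, ok: recv[Int].send[Int].end}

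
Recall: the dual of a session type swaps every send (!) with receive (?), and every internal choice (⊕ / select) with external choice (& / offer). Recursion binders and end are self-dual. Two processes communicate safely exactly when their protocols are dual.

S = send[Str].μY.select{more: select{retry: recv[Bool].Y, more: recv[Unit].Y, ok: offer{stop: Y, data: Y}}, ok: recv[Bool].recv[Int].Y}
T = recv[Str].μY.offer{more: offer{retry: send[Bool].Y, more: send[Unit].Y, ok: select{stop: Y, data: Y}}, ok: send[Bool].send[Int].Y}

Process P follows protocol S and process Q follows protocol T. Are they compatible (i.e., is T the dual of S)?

YES

send[Str] | recv[Str]  ok
  μY | μY  ok (μ self-dual)
    select{more,ok} | offer{more,ok}  ok label sets agree
      case more:
        select{retry,more,ok} | offer{retry,more,ok}  ok label sets agree
          case retry:
            recv[Bool] | send[Bool]  ok
              Y | Y  ok
          case more:
            recv[Unit] | send[Unit]  ok
              Y | Y  ok
          case ok:
            offer{stop,data} | select{stop,data}  ok label sets agree
              case stop:
                Y | Y  ok
              case data:
                Y | Y  ok
      case ok:
        recv[Bool] | send[Bool]  ok
          recv[Int] | send[Int]  ok
            Y | Y  ok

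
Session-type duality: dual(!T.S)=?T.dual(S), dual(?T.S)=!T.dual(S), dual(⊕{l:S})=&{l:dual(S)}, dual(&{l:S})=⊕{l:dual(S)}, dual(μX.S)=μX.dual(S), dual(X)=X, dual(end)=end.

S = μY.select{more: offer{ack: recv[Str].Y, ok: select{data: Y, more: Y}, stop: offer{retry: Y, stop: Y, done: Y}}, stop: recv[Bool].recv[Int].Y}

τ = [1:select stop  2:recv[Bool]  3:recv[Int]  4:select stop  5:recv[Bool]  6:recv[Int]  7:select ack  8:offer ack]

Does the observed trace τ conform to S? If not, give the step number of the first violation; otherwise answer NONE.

7

[1] select stop  match  residual = recv[Bool].recv[Int].μY.…
[2] recv[Bool]  match  residual = recv[Int].μY.…
[3] recv[Int]  match  residual = μY.…
[4] select stop  match  residual = recv[Bool].recv[Int].μY.…
[5] recv[Bool]  match  residual = recv[Int].μY.…
[6] recv[Int]  match  residual = μY.…
[7] got select ack, protocol expects select more or select stop  ✗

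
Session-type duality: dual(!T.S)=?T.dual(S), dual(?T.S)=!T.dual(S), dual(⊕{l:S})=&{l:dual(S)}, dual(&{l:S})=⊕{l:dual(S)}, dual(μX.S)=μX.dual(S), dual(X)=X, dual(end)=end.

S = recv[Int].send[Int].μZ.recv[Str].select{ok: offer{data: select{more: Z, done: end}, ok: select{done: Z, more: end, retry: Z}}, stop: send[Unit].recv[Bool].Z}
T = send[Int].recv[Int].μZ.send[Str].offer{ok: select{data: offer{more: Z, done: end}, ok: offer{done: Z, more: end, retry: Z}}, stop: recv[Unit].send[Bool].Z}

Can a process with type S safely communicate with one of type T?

recv[Int] vs send[Int]  match
  send[Int] vs recv[Int]  match
    μZ vs μZ  match (rec unchanged)
      recv[Str] vs send[Str]  match
        select{ok,stop} vs offer{ok,stop}  match labels match
          [ok]
            offer{data,ok} vs select{data,ok}  match labels match
              [data]
                select{more,done} vs offer{more,done}  match labels match
                  [more]
                    Z vs Z  match
                  [done]
                    end vs end  match
              [ok]
                select{done,more,retry} vs offer{done,more,retry}  match labels match
                  [done]
                    Z vs Z  match
                  [more]
                    end vs end  match
                  [retry]
                    Z vs Z  match
          [stop]
            send[Unit] vs recv[Unit]  match
              recv[Bool] vs send[Bool]  match
                Z vs Z  match

YES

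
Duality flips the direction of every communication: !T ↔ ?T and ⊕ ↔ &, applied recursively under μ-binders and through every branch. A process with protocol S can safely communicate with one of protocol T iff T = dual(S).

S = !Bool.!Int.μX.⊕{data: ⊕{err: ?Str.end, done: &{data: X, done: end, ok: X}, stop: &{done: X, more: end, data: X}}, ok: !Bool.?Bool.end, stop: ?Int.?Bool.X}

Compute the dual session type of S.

!Bool ↦ ?Bool
  !Int ↦ ?Int
    μX ↦ μX  (rec unchanged)
      ⊕{data,ok,stop} ↦ &{data,ok,stop}  (select→offer)
        • data:
          ⊕{err,done,stop} ↦ &{err,done,stop}  (select→offer)
            • err:
              ?Str ↦ !Str
                end ↦ end
            • done:
              &{data,done,ok} ↦ ⊕{data,done,ok}  (offer→select)
                • data:
                  X ↦ X
                • done:
                  end ↦ end
                • ok:
                  X ↦ X
            • stop:
              &{done,more,data} ↦ ⊕{done,more,data}  (offer→select)
                • done:
                  X ↦ X
                • more:
                  end ↦ end
                • data:
                  X ↦ X
        • ok:
          !Bool ↦ ?Bool
            ?Bool ↦ !Bool
              end ↦ end
        • stop:
          ?Int ↦ !Int
            ?Bool ↦ !Bool
              X ↦ X

?Bool.?Int.μX.&{data: &{err: !Str.end, done: ⊕{data: X, done: end, ok: X}, stop: ⊕{done: X, more: end, data: X}}, ok: ?Bool.!Bool.end, stop: !Int.!Bool.X}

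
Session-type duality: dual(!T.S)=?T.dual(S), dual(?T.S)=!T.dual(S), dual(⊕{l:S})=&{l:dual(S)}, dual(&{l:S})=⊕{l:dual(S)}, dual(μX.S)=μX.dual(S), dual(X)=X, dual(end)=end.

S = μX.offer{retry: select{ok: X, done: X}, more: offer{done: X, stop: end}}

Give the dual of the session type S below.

μX ↦ μX  (binder kept)
  offer{retry,more} ↦ select{retry,more}  (external→internal)
    [retry]
      select{ok,done} ↦ offer{ok,done}  (internal→external)
        [ok]
          dual(X) = X
        [done]
          dual(X) = X
    [more]
      offer{done,stop} ↦ select{done,stop}  (external→internal)
        [done]
          dual(X) = X
        [stop]
          dual(end) = end

μX.select{retry: offer{ok: X, done: X}, more: select{done: X, stop: end}}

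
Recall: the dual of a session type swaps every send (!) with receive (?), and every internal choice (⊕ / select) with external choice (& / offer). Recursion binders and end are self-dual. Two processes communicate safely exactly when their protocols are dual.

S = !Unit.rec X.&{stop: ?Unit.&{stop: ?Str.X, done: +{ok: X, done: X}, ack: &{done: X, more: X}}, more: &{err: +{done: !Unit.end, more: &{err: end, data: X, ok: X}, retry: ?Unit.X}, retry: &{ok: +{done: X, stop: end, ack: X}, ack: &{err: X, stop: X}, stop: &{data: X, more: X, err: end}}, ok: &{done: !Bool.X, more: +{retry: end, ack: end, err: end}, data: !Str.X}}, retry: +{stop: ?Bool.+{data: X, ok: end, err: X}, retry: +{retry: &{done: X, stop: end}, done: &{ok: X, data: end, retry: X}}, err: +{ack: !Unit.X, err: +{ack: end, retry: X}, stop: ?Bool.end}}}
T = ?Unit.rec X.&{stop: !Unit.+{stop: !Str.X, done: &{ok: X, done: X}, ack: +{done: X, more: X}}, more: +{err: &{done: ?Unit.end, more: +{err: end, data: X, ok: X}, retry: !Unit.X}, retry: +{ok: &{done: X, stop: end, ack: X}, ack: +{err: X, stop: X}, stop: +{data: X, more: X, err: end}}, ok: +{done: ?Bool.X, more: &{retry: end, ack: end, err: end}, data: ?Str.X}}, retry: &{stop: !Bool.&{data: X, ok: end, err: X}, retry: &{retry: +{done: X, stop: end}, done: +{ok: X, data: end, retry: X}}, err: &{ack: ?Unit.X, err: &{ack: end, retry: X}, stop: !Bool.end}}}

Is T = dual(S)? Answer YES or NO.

NO

!Unit | ?Unit  ✓
  rec X | rec X  ✓ (rec unchanged)
    &{stop,more,retry} | &{stop,more,retry}  ✗ choice polarity not flipped — not dual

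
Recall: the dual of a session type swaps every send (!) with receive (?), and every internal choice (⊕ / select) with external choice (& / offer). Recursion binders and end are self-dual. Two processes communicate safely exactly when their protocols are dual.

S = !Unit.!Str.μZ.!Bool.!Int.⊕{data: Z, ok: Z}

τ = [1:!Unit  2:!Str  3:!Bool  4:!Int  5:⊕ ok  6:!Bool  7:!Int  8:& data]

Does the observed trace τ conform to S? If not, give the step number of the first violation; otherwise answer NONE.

8

@1 !Unit  match  cont: !Str.μZ.…
@2 !Str  match  cont: μZ.…
@3 !Bool  match  cont: !Int.⊕{data: μZ.…, ok: μZ.…}
@4 !Int  match  cont: ⊕{data: μZ.…, ok: μZ.…}
@5 ⊕ ok  match  cont: μZ.…
@6 !Bool  match  cont: !Int.⊕{data: μZ.…, ok: μZ.…}
@7 !Int  match  cont: ⊕{data: μZ.…, ok: μZ.…}
@8 got & data, protocol expects ⊕ data or ⊕ ok  ✗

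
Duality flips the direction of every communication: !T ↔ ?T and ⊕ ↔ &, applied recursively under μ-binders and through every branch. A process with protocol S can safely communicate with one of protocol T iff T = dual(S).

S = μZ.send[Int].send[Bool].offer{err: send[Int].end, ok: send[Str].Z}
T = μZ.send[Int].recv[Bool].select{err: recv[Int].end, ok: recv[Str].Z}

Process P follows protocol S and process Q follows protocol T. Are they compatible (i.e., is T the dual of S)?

μZ vs μZ  ok (rec unchanged)
  send[Int] vs send[Int]  ✗ same direction on both sides — not dual

NO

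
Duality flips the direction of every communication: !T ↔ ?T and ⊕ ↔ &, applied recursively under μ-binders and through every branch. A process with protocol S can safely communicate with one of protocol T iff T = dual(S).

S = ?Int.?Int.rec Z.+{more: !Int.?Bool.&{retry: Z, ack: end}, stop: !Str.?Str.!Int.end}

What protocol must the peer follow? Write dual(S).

?Int = !Int
  ?Int = !Int
    rec Z = rec Z  (binder kept)
      +{more,stop} = &{more,stop}  (select→offer)
        case more:
          !Int = ?Int
            ?Bool = !Bool
              &{retry,ack} = +{retry,ack}  (&→⊕)
                case retry:
                  Z ↦ Z
                case ack:
                  end ↦ end
        case stop:
          !Str = ?Str
            ?Str = !Str
              !Int = ?Int
                end ↦ end

!Int.!Int.rec Z.&{more: ?Int.!Bool.+{retry: Z, ack: end}, stop: ?Str.!Str.?Int.end}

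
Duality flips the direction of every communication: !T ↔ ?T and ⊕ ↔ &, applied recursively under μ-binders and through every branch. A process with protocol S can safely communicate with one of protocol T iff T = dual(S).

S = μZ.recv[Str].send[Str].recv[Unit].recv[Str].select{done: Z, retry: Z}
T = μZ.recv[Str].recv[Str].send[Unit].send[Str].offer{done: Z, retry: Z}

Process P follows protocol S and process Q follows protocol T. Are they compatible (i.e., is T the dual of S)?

NO

μZ ‖ μZ  match (rec unchanged)
  recv[Str] ‖ recv[Str]  ✗ same direction on both sides — not dual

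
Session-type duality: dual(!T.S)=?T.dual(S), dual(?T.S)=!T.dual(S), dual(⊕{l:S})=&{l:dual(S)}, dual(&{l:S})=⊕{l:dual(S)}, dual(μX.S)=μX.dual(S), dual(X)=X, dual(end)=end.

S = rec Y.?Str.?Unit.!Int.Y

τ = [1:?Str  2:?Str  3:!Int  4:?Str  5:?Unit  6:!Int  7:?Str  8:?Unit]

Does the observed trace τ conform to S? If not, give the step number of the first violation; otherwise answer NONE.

2

@1 ?Str  ✓  state: ?Unit.!Int.rec Y.…
@2 got ?Str, protocol expects ?Unit  ✗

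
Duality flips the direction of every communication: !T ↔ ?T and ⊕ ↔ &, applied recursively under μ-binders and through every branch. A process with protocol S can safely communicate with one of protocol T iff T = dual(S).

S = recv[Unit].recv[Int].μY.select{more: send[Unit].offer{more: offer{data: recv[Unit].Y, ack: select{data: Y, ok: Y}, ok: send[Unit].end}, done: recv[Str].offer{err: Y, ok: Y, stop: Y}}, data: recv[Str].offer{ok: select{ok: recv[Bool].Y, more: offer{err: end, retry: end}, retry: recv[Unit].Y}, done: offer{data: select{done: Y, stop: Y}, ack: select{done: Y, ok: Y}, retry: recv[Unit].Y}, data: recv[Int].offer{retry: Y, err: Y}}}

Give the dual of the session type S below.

send[Unit].send[Int].μY.offer{more: recv[Unit].select{more: select{data: send[Unit].Y, ack: offer{data: Y, ok: Y}, ok: recv[Unit].end}, done: send[Str].select{err: Y, ok: Y, stop: Y}}, data: send[Str].select{ok: offer{ok: send[Bool].Y, more: select{err: end, retry: end}, retry: send[Unit].Y}, done: select{data: offer{done: Y, stop: Y}, ack: offer{done: Y, ok: Y}, retry: send[Unit].Y}, data: send[Int].select{retry: Y, err: Y}}}

recv[Unit] ↦ send[Unit]
  recv[Int] ↦ send[Int]
    μY ↦ μY  (rec unchanged)
      select{more,data} ↦ offer{more,data}  (⊕→&)
        [more]
          send[Unit] ↦ recv[Unit]
            offer{more,done} ↦ select{more,done}  (external→internal)
              [more]
                offer{data,ack,ok} ↦ select{data,ack,ok}  (external→internal)
                  [data]
                    recv[Unit] ↦ send[Unit]
                      Y self-dual
                  [ack]
                    select{data,ok} ↦ offer{data,ok}  (⊕→&)
                      [data]
                        Y self-dual
                      [ok]
                        Y self-dual
                  [ok]
                    send[Unit] ↦ recv[Unit]
                      end self-dual
              [done]
                recv[Str] ↦ send[Str]
                  offer{err,ok,stop} ↦ select{err,ok,stop}  (external→internal)
                    [err]
                      Y self-dual
                    [ok]
                      Y self-dual
                    [stop]
                      Y self-dual
        [data]
          recv[Str] ↦ send[Str]
            offer{ok,done,data} ↦ select{ok,done,data}  (external→internal)
              [ok]
                select{ok,more,retry} ↦ offer{ok,more,retry}  (⊕→&)
                  [ok]
                    recv[Bool] ↦ send[Bool]
                      Y self-dual
                  [more]
                    offer{err,retry} ↦ select{err,retry}  (external→internal)
                      [err]
                        end self-dual
                      [retry]
                        end self-dual
                  [retry]
                    recv[Unit] ↦ send[Unit]
                      Y self-dual
              [done]
                offer{data,ack,retry} ↦ select{data,ack,retry}  (external→internal)
                  [data]
                    select{done,stop} ↦ offer{done,stop}  (⊕→&)
                      [done]
                        Y self-dual
                      [stop]
                        Y self-dual
                  [ack]
                    select{done,ok} ↦ offer{done,ok}  (⊕→&)
                      [done]
                        Y self-dual
                      [ok]
                        Y self-dual
                  [retry]
                    recv[Unit] ↦ send[Unit]
                      Y self-dual
              [data]
                recv[Int] ↦ send[Int]
                  offer{retry,err} ↦ select{retry,err}  (external→internal)
                    [retry]
                      Y self-dual
                    [err]
                      Y self-dual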